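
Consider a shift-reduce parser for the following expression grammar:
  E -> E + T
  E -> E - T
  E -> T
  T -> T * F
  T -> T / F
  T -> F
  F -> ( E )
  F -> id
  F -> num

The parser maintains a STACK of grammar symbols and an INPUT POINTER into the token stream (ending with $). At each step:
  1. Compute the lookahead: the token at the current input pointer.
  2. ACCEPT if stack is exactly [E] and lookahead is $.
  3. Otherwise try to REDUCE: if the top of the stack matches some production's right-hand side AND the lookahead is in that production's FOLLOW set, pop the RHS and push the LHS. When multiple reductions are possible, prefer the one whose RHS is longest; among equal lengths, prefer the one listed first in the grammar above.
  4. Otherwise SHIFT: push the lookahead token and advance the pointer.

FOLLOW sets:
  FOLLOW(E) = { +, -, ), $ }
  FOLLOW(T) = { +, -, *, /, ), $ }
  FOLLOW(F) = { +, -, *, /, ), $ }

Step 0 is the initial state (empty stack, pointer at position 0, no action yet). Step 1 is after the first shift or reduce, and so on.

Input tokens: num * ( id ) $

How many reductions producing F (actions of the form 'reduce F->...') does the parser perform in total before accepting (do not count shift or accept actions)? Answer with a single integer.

Step 1: shift num. Stack=[num] ptr=1 lookahead=* remaining=[* ( id ) $]
Step 2: reduce F->num. Stack=[F] ptr=1 lookahead=* remaining=[* ( id ) $]
Step 3: reduce T->F. Stack=[T] ptr=1 lookahead=* remaining=[* ( id ) $]
Step 4: shift *. Stack=[T *] ptr=2 lookahead=( remaining=[( id ) $]
Step 5: shift (. Stack=[T * (] ptr=3 lookahead=id remaining=[id ) $]
Step 6: shift id. Stack=[T * ( id] ptr=4 lookahead=) remaining=[) $]
Step 7: reduce F->id. Stack=[T * ( F] ptr=4 lookahead=) remaining=[) $]
Step 8: reduce T->F. Stack=[T * ( T] ptr=4 lookahead=) remaining=[) $]
Step 9: reduce E->T. Stack=[T * ( E] ptr=4 lookahead=) remaining=[) $]
Step 10: shift ). Stack=[T * ( E )] ptr=5 lookahead=$ remaining=[$]
Step 11: reduce F->( E ). Stack=[T * F] ptr=5 lookahead=$ remaining=[$]
Step 12: reduce T->T * F. Stack=[T] ptr=5 lookahead=$ remaining=[$]
Step 13: reduce E->T. Stack=[E] ptr=5 lookahead=$ remaining=[$]
Step 14: accept. Stack=[E] ptr=5 lookahead=$ remaining=[$]

Answer: 3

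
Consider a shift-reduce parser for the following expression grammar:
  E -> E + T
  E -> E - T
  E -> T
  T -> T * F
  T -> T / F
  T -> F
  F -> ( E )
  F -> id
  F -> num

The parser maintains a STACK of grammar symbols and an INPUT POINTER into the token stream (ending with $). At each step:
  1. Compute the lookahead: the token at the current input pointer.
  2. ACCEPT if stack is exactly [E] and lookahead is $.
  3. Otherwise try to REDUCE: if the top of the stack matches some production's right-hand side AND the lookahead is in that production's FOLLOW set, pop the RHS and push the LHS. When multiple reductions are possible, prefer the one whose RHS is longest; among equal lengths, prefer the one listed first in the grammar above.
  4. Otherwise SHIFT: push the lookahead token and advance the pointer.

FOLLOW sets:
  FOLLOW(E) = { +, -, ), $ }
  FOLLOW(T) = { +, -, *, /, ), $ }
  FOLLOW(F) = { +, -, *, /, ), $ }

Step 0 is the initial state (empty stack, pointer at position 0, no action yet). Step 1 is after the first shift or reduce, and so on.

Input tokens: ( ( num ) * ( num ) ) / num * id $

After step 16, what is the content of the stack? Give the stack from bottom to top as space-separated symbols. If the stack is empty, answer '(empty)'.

Answer: ( T * ( E )

Derivation:
Step 1: shift (. Stack=[(] ptr=1 lookahead=( remaining=[( num ) * ( num ) ) / num * id $]
Step 2: shift (. Stack=[( (] ptr=2 lookahead=num remaining=[num ) * ( num ) ) / num * id $]
Step 3: shift num. Stack=[( ( num] ptr=3 lookahead=) remaining=[) * ( num ) ) / num * id $]
Step 4: reduce F->num. Stack=[( ( F] ptr=3 lookahead=) remaining=[) * ( num ) ) / num * id $]
Step 5: reduce T->F. Stack=[( ( T] ptr=3 lookahead=) remaining=[) * ( num ) ) / num * id $]
Step 6: reduce E->T. Stack=[( ( E] ptr=3 lookahead=) remaining=[) * ( num ) ) / num * id $]
Step 7: shift ). Stack=[( ( E )] ptr=4 lookahead=* remaining=[* ( num ) ) / num * id $]
Step 8: reduce F->( E ). Stack=[( F] ptr=4 lookahead=* remaining=[* ( num ) ) / num * id $]
Step 9: reduce T->F. Stack=[( T] ptr=4 lookahead=* remaining=[* ( num ) ) / num * id $]
Step 10: shift *. Stack=[( T *] ptr=5 lookahead=( remaining=[( num ) ) / num * id $]
Step 11: shift (. Stack=[( T * (] ptr=6 lookahead=num remaining=[num ) ) / num * id $]
Step 12: shift num. Stack=[( T * ( num] ptr=7 lookahead=) remaining=[) ) / num * id $]
Step 13: reduce F->num. Stack=[( T * ( F] ptr=7 lookahead=) remaining=[) ) / num * id $]
Step 14: reduce T->F. Stack=[( T * ( T] ptr=7 lookahead=) remaining=[) ) / num * id $]
Step 15: reduce E->T. Stack=[( T * ( E] ptr=7 lookahead=) remaining=[) ) / num * id $]
Step 16: shift ). Stack=[( T * ( E )] ptr=8 lookahead=) remaining=[) / num * id $]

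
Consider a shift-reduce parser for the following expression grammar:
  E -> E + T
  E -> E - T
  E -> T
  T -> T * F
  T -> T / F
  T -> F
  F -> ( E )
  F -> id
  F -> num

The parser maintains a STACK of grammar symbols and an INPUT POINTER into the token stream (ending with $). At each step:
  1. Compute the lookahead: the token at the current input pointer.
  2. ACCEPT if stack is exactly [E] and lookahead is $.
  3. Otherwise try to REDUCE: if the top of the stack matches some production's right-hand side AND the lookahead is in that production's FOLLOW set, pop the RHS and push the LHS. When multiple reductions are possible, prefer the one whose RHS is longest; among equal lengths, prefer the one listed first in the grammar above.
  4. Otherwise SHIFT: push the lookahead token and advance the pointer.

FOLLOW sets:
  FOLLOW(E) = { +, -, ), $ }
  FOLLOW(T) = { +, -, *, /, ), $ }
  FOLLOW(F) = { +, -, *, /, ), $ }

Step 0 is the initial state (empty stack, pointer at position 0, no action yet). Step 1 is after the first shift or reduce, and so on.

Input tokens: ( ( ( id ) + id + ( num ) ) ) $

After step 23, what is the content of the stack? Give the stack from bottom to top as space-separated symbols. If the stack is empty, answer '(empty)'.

Step 1: shift (. Stack=[(] ptr=1 lookahead=( remaining=[( ( id ) + id + ( num ) ) ) $]
Step 2: shift (. Stack=[( (] ptr=2 lookahead=( remaining=[( id ) + id + ( num ) ) ) $]
Step 3: shift (. Stack=[( ( (] ptr=3 lookahead=id remaining=[id ) + id + ( num ) ) ) $]
Step 4: shift id. Stack=[( ( ( id] ptr=4 lookahead=) remaining=[) + id + ( num ) ) ) $]
Step 5: reduce F->id. Stack=[( ( ( F] ptr=4 lookahead=) remaining=[) + id + ( num ) ) ) $]
Step 6: reduce T->F. Stack=[( ( ( T] ptr=4 lookahead=) remaining=[) + id + ( num ) ) ) $]
Step 7: reduce E->T. Stack=[( ( ( E] ptr=4 lookahead=) remaining=[) + id + ( num ) ) ) $]
Step 8: shift ). Stack=[( ( ( E )] ptr=5 lookahead=+ remaining=[+ id + ( num ) ) ) $]
Step 9: reduce F->( E ). Stack=[( ( F] ptr=5 lookahead=+ remaining=[+ id + ( num ) ) ) $]
Step 10: reduce T->F. Stack=[( ( T] ptr=5 lookahead=+ remaining=[+ id + ( num ) ) ) $]
Step 11: reduce E->T. Stack=[( ( E] ptr=5 lookahead=+ remaining=[+ id + ( num ) ) ) $]
Step 12: shift +. Stack=[( ( E +] ptr=6 lookahead=id remaining=[id + ( num ) ) ) $]
Step 13: shift id. Stack=[( ( E + id] ptr=7 lookahead=+ remaining=[+ ( num ) ) ) $]
Step 14: reduce F->id. Stack=[( ( E + F] ptr=7 lookahead=+ remaining=[+ ( num ) ) ) $]
Step 15: reduce T->F. Stack=[( ( E + T] ptr=7 lookahead=+ remaining=[+ ( num ) ) ) $]
Step 16: reduce E->E + T. Stack=[( ( E] ptr=7 lookahead=+ remaining=[+ ( num ) ) ) $]
Step 17: shift +. Stack=[( ( E +] ptr=8 lookahead=( remaining=[( num ) ) ) $]
Step 18: shift (. Stack=[( ( E + (] ptr=9 lookahead=num remaining=[num ) ) ) $]
Step 19: shift num. Stack=[( ( E + ( num] ptr=10 lookahead=) remaining=[) ) ) $]
Step 20: reduce F->num. Stack=[( ( E + ( F] ptr=10 lookahead=) remaining=[) ) ) $]
Step 21: reduce T->F. Stack=[( ( E + ( T] ptr=10 lookahead=) remaining=[) ) ) $]
Step 22: reduce E->T. Stack=[( ( E + ( E] ptr=10 lookahead=) remaining=[) ) ) $]
Step 23: shift ). Stack=[( ( E + ( E )] ptr=11 lookahead=) remaining=[) ) $]

Answer: ( ( E + ( E )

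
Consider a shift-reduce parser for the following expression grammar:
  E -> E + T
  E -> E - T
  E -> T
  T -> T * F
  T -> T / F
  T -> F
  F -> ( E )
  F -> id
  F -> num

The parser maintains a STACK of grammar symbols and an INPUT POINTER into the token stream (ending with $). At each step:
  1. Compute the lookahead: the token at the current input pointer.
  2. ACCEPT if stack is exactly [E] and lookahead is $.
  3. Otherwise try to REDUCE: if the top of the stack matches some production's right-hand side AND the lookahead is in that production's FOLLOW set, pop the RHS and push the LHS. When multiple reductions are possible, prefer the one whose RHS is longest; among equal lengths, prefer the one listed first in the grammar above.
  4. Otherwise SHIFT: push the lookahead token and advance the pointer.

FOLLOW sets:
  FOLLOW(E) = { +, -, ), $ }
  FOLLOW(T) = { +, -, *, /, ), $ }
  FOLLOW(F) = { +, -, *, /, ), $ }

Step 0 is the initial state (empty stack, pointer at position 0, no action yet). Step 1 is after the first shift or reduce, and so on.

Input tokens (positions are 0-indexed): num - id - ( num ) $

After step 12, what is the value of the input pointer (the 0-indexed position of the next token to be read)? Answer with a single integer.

Answer: 6

Derivation:
Step 1: shift num. Stack=[num] ptr=1 lookahead=- remaining=[- id - ( num ) $]
Step 2: reduce F->num. Stack=[F] ptr=1 lookahead=- remaining=[- id - ( num ) $]
Step 3: reduce T->F. Stack=[T] ptr=1 lookahead=- remaining=[- id - ( num ) $]
Step 4: reduce E->T. Stack=[E] ptr=1 lookahead=- remaining=[- id - ( num ) $]
Step 5: shift -. Stack=[E -] ptr=2 lookahead=id remaining=[id - ( num ) $]
Step 6: shift id. Stack=[E - id] ptr=3 lookahead=- remaining=[- ( num ) $]
Step 7: reduce F->id. Stack=[E - F] ptr=3 lookahead=- remaining=[- ( num ) $]
Step 8: reduce T->F. Stack=[E - T] ptr=3 lookahead=- remaining=[- ( num ) $]
Step 9: reduce E->E - T. Stack=[E] ptr=3 lookahead=- remaining=[- ( num ) $]
Step 10: shift -. Stack=[E -] ptr=4 lookahead=( remaining=[( num ) $]
Step 11: shift (. Stack=[E - (] ptr=5 lookahead=num remaining=[num ) $]
Step 12: shift num. Stack=[E - ( num] ptr=6 lookahead=) remaining=[) $]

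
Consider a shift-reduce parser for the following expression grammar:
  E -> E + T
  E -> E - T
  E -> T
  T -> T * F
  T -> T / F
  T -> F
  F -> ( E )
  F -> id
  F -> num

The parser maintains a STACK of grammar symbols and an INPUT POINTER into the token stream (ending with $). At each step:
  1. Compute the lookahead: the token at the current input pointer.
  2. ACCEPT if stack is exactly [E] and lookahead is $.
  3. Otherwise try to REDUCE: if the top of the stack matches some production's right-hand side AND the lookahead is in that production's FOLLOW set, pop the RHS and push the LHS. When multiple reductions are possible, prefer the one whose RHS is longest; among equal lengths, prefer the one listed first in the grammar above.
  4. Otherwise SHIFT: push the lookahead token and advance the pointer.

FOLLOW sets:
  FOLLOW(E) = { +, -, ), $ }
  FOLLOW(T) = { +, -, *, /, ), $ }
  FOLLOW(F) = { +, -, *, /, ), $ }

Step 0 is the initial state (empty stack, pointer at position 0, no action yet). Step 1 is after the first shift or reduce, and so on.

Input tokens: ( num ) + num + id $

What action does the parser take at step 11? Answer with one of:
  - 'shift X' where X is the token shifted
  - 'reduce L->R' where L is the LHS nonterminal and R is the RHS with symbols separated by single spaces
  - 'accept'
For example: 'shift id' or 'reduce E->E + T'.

Step 1: shift (. Stack=[(] ptr=1 lookahead=num remaining=[num ) + num + id $]
Step 2: shift num. Stack=[( num] ptr=2 lookahead=) remaining=[) + num + id $]
Step 3: reduce F->num. Stack=[( F] ptr=2 lookahead=) remaining=[) + num + id $]
Step 4: reduce T->F. Stack=[( T] ptr=2 lookahead=) remaining=[) + num + id $]
Step 5: reduce E->T. Stack=[( E] ptr=2 lookahead=) remaining=[) + num + id $]
Step 6: shift ). Stack=[( E )] ptr=3 lookahead=+ remaining=[+ num + id $]
Step 7: reduce F->( E ). Stack=[F] ptr=3 lookahead=+ remaining=[+ num + id $]
Step 8: reduce T->F. Stack=[T] ptr=3 lookahead=+ remaining=[+ num + id $]
Step 9: reduce E->T. Stack=[E] ptr=3 lookahead=+ remaining=[+ num + id $]
Step 10: shift +. Stack=[E +] ptr=4 lookahead=num remaining=[num + id $]
Step 11: shift num. Stack=[E + num] ptr=5 lookahead=+ remaining=[+ id $]

Answer: shift num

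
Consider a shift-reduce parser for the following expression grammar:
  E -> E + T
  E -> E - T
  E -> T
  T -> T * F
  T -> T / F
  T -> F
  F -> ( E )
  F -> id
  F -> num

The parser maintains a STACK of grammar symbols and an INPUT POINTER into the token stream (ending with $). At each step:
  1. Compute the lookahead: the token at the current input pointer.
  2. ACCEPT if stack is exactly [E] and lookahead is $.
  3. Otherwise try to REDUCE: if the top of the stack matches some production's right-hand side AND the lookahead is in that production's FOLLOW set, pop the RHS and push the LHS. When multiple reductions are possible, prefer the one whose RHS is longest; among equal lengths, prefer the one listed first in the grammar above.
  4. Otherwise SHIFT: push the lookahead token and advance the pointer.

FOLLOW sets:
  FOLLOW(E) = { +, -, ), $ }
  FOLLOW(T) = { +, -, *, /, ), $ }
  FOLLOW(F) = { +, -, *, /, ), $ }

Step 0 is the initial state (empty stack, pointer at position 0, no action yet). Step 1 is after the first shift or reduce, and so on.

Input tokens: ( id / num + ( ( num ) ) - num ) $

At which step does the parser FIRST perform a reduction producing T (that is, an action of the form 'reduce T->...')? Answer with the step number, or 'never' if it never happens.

Answer: 4

Derivation:
Step 1: shift (. Stack=[(] ptr=1 lookahead=id remaining=[id / num + ( ( num ) ) - num ) $]
Step 2: shift id. Stack=[( id] ptr=2 lookahead=/ remaining=[/ num + ( ( num ) ) - num ) $]
Step 3: reduce F->id. Stack=[( F] ptr=2 lookahead=/ remaining=[/ num + ( ( num ) ) - num ) $]
Step 4: reduce T->F. Stack=[( T] ptr=2 lookahead=/ remaining=[/ num + ( ( num ) ) - num ) $]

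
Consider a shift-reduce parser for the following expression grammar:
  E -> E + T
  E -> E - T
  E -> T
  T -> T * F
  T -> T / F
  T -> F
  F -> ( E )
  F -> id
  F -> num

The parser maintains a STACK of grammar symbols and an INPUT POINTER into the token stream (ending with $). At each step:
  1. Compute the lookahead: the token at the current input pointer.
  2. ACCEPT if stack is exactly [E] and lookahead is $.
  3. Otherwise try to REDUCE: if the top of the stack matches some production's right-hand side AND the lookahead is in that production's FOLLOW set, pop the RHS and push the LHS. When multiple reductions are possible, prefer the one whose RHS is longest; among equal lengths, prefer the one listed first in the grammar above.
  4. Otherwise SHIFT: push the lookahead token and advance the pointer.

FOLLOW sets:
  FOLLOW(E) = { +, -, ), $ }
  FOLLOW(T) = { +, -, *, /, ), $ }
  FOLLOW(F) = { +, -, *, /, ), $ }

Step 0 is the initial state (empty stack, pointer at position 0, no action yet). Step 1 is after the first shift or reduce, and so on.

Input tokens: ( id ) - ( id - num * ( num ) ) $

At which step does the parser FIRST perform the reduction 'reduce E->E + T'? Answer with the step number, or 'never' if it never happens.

Step 1: shift (. Stack=[(] ptr=1 lookahead=id remaining=[id ) - ( id - num * ( num ) ) $]
Step 2: shift id. Stack=[( id] ptr=2 lookahead=) remaining=[) - ( id - num * ( num ) ) $]
Step 3: reduce F->id. Stack=[( F] ptr=2 lookahead=) remaining=[) - ( id - num * ( num ) ) $]
Step 4: reduce T->F. Stack=[( T] ptr=2 lookahead=) remaining=[) - ( id - num * ( num ) ) $]
Step 5: reduce E->T. Stack=[( E] ptr=2 lookahead=) remaining=[) - ( id - num * ( num ) ) $]
Step 6: shift ). Stack=[( E )] ptr=3 lookahead=- remaining=[- ( id - num * ( num ) ) $]
Step 7: reduce F->( E ). Stack=[F] ptr=3 lookahead=- remaining=[- ( id - num * ( num ) ) $]
Step 8: reduce T->F. Stack=[T] ptr=3 lookahead=- remaining=[- ( id - num * ( num ) ) $]
Step 9: reduce E->T. Stack=[E] ptr=3 lookahead=- remaining=[- ( id - num * ( num ) ) $]
Step 10: shift -. Stack=[E -] ptr=4 lookahead=( remaining=[( id - num * ( num ) ) $]
Step 11: shift (. Stack=[E - (] ptr=5 lookahead=id remaining=[id - num * ( num ) ) $]
Step 12: shift id. Stack=[E - ( id] ptr=6 lookahead=- remaining=[- num * ( num ) ) $]
Step 13: reduce F->id. Stack=[E - ( F] ptr=6 lookahead=- remaining=[- num * ( num ) ) $]
Step 14: reduce T->F. Stack=[E - ( T] ptr=6 lookahead=- remaining=[- num * ( num ) ) $]
Step 15: reduce E->T. Stack=[E - ( E] ptr=6 lookahead=- remaining=[- num * ( num ) ) $]
Step 16: shift -. Stack=[E - ( E -] ptr=7 lookahead=num remaining=[num * ( num ) ) $]
Step 17: shift num. Stack=[E - ( E - num] ptr=8 lookahead=* remaining=[* ( num ) ) $]
Step 18: reduce F->num. Stack=[E - ( E - F] ptr=8 lookahead=* remaining=[* ( num ) ) $]
Step 19: reduce T->F. Stack=[E - ( E - T] ptr=8 lookahead=* remaining=[* ( num ) ) $]
Step 20: shift *. Stack=[E - ( E - T *] ptr=9 lookahead=( remaining=[( num ) ) $]
Step 21: shift (. Stack=[E - ( E - T * (] ptr=10 lookahead=num remaining=[num ) ) $]
Step 22: shift num. Stack=[E - ( E - T * ( num] ptr=11 lookahead=) remaining=[) ) $]
Step 23: reduce F->num. Stack=[E - ( E - T * ( F] ptr=11 lookahead=) remaining=[) ) $]
Step 24: reduce T->F. Stack=[E - ( E - T * ( T] ptr=11 lookahead=) remaining=[) ) $]
Step 25: reduce E->T. Stack=[E - ( E - T * ( E] ptr=11 lookahead=) remaining=[) ) $]
Step 26: shift ). Stack=[E - ( E - T * ( E )] ptr=12 lookahead=) remaining=[) $]
Step 27: reduce F->( E ). Stack=[E - ( E - T * F] ptr=12 lookahead=) remaining=[) $]
Step 28: reduce T->T * F. Stack=[E - ( E - T] ptr=12 lookahead=) remaining=[) $]
Step 29: reduce E->E - T. Stack=[E - ( E] ptr=12 lookahead=) remaining=[) $]
Step 30: shift ). Stack=[E - ( E )] ptr=13 lookahead=$ remaining=[$]
Step 31: reduce F->( E ). Stack=[E - F] ptr=13 lookahead=$ remaining=[$]
Step 32: reduce T->F. Stack=[E - T] ptr=13 lookahead=$ remaining=[$]
Step 33: reduce E->E - T. Stack=[E] ptr=13 lookahead=$ remaining=[$]
Step 34: accept. Stack=[E] ptr=13 lookahead=$ remaining=[$]

Answer: never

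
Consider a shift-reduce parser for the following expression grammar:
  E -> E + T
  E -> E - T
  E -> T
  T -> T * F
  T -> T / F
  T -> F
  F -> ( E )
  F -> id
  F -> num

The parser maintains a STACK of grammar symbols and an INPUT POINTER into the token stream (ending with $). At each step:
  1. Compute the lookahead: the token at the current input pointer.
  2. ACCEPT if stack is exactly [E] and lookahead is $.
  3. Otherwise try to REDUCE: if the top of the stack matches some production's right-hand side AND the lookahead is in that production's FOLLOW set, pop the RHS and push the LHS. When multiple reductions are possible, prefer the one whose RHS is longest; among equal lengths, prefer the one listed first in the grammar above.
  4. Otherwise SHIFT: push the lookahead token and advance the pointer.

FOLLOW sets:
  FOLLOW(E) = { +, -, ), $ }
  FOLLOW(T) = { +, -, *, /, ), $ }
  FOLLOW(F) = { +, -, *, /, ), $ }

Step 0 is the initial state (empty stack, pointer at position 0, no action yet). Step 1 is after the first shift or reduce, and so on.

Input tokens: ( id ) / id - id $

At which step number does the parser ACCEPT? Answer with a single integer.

Answer: 19

Derivation:
Step 1: shift (. Stack=[(] ptr=1 lookahead=id remaining=[id ) / id - id $]
Step 2: shift id. Stack=[( id] ptr=2 lookahead=) remaining=[) / id - id $]
Step 3: reduce F->id. Stack=[( F] ptr=2 lookahead=) remaining=[) / id - id $]
Step 4: reduce T->F. Stack=[( T] ptr=2 lookahead=) remaining=[) / id - id $]
Step 5: reduce E->T. Stack=[( E] ptr=2 lookahead=) remaining=[) / id - id $]
Step 6: shift ). Stack=[( E )] ptr=3 lookahead=/ remaining=[/ id - id $]
Step 7: reduce F->( E ). Stack=[F] ptr=3 lookahead=/ remaining=[/ id - id $]
Step 8: reduce T->F. Stack=[T] ptr=3 lookahead=/ remaining=[/ id - id $]
Step 9: shift /. Stack=[T /] ptr=4 lookahead=id remaining=[id - id $]
Step 10: shift id. Stack=[T / id] ptr=5 lookahead=- remaining=[- id $]
Step 11: reduce F->id. Stack=[T / F] ptr=5 lookahead=- remaining=[- id $]
Step 12: reduce T->T / F. Stack=[T] ptr=5 lookahead=- remaining=[- id $]
Step 13: reduce E->T. Stack=[E] ptr=5 lookahead=- remaining=[- id $]
Step 14: shift -. Stack=[E -] ptr=6 lookahead=id remaining=[id $]
Step 15: shift id. Stack=[E - id] ptr=7 lookahead=$ remaining=[$]
Step 16: reduce F->id. Stack=[E - F] ptr=7 lookahead=$ remaining=[$]
Step 17: reduce T->F. Stack=[E - T] ptr=7 lookahead=$ remaining=[$]
Step 18: reduce E->E - T. Stack=[E] ptr=7 lookahead=$ remaining=[$]
Step 19: accept. Stack=[E] ptr=7 lookahead=$ remaining=[$]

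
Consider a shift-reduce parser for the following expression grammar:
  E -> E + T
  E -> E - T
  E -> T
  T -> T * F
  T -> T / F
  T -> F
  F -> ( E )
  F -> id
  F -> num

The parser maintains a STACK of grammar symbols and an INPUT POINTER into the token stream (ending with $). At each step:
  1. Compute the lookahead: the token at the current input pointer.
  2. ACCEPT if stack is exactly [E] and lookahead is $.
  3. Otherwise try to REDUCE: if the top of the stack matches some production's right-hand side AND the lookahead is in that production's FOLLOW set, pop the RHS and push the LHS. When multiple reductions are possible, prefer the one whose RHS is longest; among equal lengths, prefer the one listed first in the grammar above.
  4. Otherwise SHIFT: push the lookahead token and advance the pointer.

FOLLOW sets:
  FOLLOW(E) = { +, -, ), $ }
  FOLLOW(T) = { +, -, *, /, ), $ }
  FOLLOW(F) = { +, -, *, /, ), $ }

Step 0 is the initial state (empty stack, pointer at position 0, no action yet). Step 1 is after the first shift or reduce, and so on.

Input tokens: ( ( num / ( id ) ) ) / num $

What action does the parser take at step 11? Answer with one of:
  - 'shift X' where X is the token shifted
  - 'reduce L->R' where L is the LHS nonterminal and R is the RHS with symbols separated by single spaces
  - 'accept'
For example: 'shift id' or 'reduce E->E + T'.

Answer: reduce E->T

Derivation:
Step 1: shift (. Stack=[(] ptr=1 lookahead=( remaining=[( num / ( id ) ) ) / num $]
Step 2: shift (. Stack=[( (] ptr=2 lookahead=num remaining=[num / ( id ) ) ) / num $]
Step 3: shift num. Stack=[( ( num] ptr=3 lookahead=/ remaining=[/ ( id ) ) ) / num $]
Step 4: reduce F->num. Stack=[( ( F] ptr=3 lookahead=/ remaining=[/ ( id ) ) ) / num $]
Step 5: reduce T->F. Stack=[( ( T] ptr=3 lookahead=/ remaining=[/ ( id ) ) ) / num $]
Step 6: shift /. Stack=[( ( T /] ptr=4 lookahead=( remaining=[( id ) ) ) / num $]
Step 7: shift (. Stack=[( ( T / (] ptr=5 lookahead=id remaining=[id ) ) ) / num $]
Step 8: shift id. Stack=[( ( T / ( id] ptr=6 lookahead=) remaining=[) ) ) / num $]
Step 9: reduce F->id. Stack=[( ( T / ( F] ptr=6 lookahead=) remaining=[) ) ) / num $]
Step 10: reduce T->F. Stack=[( ( T / ( T] ptr=6 lookahead=) remaining=[) ) ) / num $]
Step 11: reduce E->T. Stack=[( ( T / ( E] ptr=6 lookahead=) remaining=[) ) ) / num $]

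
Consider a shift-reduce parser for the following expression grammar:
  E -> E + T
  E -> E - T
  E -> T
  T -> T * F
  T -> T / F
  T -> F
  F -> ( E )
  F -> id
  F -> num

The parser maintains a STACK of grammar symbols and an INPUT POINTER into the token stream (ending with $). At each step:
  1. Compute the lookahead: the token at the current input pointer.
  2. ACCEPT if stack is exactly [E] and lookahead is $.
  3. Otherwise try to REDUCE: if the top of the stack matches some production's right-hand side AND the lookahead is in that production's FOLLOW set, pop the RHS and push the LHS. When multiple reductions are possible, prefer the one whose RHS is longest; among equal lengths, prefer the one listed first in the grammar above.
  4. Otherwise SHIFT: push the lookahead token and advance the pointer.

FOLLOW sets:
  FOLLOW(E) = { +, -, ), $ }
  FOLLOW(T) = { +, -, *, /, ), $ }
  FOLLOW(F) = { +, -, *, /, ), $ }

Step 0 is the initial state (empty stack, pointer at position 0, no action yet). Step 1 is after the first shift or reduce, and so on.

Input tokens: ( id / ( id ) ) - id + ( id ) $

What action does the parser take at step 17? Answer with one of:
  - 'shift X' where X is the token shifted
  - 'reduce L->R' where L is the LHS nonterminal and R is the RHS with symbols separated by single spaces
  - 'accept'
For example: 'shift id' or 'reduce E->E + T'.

Step 1: shift (. Stack=[(] ptr=1 lookahead=id remaining=[id / ( id ) ) - id + ( id ) $]
Step 2: shift id. Stack=[( id] ptr=2 lookahead=/ remaining=[/ ( id ) ) - id + ( id ) $]
Step 3: reduce F->id. Stack=[( F] ptr=2 lookahead=/ remaining=[/ ( id ) ) - id + ( id ) $]
Step 4: reduce T->F. Stack=[( T] ptr=2 lookahead=/ remaining=[/ ( id ) ) - id + ( id ) $]
Step 5: shift /. Stack=[( T /] ptr=3 lookahead=( remaining=[( id ) ) - id + ( id ) $]
Step 6: shift (. Stack=[( T / (] ptr=4 lookahead=id remaining=[id ) ) - id + ( id ) $]
Step 7: shift id. Stack=[( T / ( id] ptr=5 lookahead=) remaining=[) ) - id + ( id ) $]
Step 8: reduce F->id. Stack=[( T / ( F] ptr=5 lookahead=) remaining=[) ) - id + ( id ) $]
Step 9: reduce T->F. Stack=[( T / ( T] ptr=5 lookahead=) remaining=[) ) - id + ( id ) $]
Step 10: reduce E->T. Stack=[( T / ( E] ptr=5 lookahead=) remaining=[) ) - id + ( id ) $]
Step 11: shift ). Stack=[( T / ( E )] ptr=6 lookahead=) remaining=[) - id + ( id ) $]
Step 12: reduce F->( E ). Stack=[( T / F] ptr=6 lookahead=) remaining=[) - id + ( id ) $]
Step 13: reduce T->T / F. Stack=[( T] ptr=6 lookahead=) remaining=[) - id + ( id ) $]
Step 14: reduce E->T. Stack=[( E] ptr=6 lookahead=) remaining=[) - id + ( id ) $]
Step 15: shift ). Stack=[( E )] ptr=7 lookahead=- remaining=[- id + ( id ) $]
Step 16: reduce F->( E ). Stack=[F] ptr=7 lookahead=- remaining=[- id + ( id ) $]
Step 17: reduce T->F. Stack=[T] ptr=7 lookahead=- remaining=[- id + ( id ) $]

Answer: reduce T->F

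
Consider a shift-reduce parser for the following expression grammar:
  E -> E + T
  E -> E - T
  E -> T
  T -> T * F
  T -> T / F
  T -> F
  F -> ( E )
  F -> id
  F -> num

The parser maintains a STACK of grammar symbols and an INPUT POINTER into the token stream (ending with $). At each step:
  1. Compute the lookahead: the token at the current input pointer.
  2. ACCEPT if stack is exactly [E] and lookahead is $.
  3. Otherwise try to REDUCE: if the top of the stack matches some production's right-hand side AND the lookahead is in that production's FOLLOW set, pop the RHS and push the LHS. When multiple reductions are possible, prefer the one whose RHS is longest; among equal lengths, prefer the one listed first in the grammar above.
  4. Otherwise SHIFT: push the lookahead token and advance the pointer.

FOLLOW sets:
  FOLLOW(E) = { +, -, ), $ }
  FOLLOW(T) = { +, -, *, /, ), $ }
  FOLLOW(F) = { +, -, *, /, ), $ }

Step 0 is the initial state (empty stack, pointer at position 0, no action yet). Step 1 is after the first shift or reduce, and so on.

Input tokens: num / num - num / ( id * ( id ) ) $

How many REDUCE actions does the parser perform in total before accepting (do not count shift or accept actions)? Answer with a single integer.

Step 1: shift num. Stack=[num] ptr=1 lookahead=/ remaining=[/ num - num / ( id * ( id ) ) $]
Step 2: reduce F->num. Stack=[F] ptr=1 lookahead=/ remaining=[/ num - num / ( id * ( id ) ) $]
Step 3: reduce T->F. Stack=[T] ptr=1 lookahead=/ remaining=[/ num - num / ( id * ( id ) ) $]
Step 4: shift /. Stack=[T /] ptr=2 lookahead=num remaining=[num - num / ( id * ( id ) ) $]
Step 5: shift num. Stack=[T / num] ptr=3 lookahead=- remaining=[- num / ( id * ( id ) ) $]
Step 6: reduce F->num. Stack=[T / F] ptr=3 lookahead=- remaining=[- num / ( id * ( id ) ) $]
Step 7: reduce T->T / F. Stack=[T] ptr=3 lookahead=- remaining=[- num / ( id * ( id ) ) $]
Step 8: reduce E->T. Stack=[E] ptr=3 lookahead=- remaining=[- num / ( id * ( id ) ) $]
Step 9: shift -. Stack=[E -] ptr=4 lookahead=num remaining=[num / ( id * ( id ) ) $]
Step 10: shift num. Stack=[E - num] ptr=5 lookahead=/ remaining=[/ ( id * ( id ) ) $]
Step 11: reduce F->num. Stack=[E - F] ptr=5 lookahead=/ remaining=[/ ( id * ( id ) ) $]
Step 12: reduce T->F. Stack=[E - T] ptr=5 lookahead=/ remaining=[/ ( id * ( id ) ) $]
Step 13: shift /. Stack=[E - T /] ptr=6 lookahead=( remaining=[( id * ( id ) ) $]
Step 14: shift (. Stack=[E - T / (] ptr=7 lookahead=id remaining=[id * ( id ) ) $]
Step 15: shift id. Stack=[E - T / ( id] ptr=8 lookahead=* remaining=[* ( id ) ) $]
Step 16: reduce F->id. Stack=[E - T / ( F] ptr=8 lookahead=* remaining=[* ( id ) ) $]
Step 17: reduce T->F. Stack=[E - T / ( T] ptr=8 lookahead=* remaining=[* ( id ) ) $]
Step 18: shift *. Stack=[E - T / ( T *] ptr=9 lookahead=( remaining=[( id ) ) $]
Step 19: shift (. Stack=[E - T / ( T * (] ptr=10 lookahead=id remaining=[id ) ) $]
Step 20: shift id. Stack=[E - T / ( T * ( id] ptr=11 lookahead=) remaining=[) ) $]
Step 21: reduce F->id. Stack=[E - T / ( T * ( F] ptr=11 lookahead=) remaining=[) ) $]
Step 22: reduce T->F. Stack=[E - T / ( T * ( T] ptr=11 lookahead=) remaining=[) ) $]
Step 23: reduce E->T. Stack=[E - T / ( T * ( E] ptr=11 lookahead=) remaining=[) ) $]
Step 24: shift ). Stack=[E - T / ( T * ( E )] ptr=12 lookahead=) remaining=[) $]
Step 25: reduce F->( E ). Stack=[E - T / ( T * F] ptr=12 lookahead=) remaining=[) $]
Step 26: reduce T->T * F. Stack=[E - T / ( T] ptr=12 lookahead=) remaining=[) $]
Step 27: reduce E->T. Stack=[E - T / ( E] ptr=12 lookahead=) remaining=[) $]
Step 28: shift ). Stack=[E - T / ( E )] ptr=13 lookahead=$ remaining=[$]
Step 29: reduce F->( E ). Stack=[E - T / F] ptr=13 lookahead=$ remaining=[$]
Step 30: reduce T->T / F. Stack=[E - T] ptr=13 lookahead=$ remaining=[$]
Step 31: reduce E->E - T. Stack=[E] ptr=13 lookahead=$ remaining=[$]
Step 32: accept. Stack=[E] ptr=13 lookahead=$ remaining=[$]

Answer: 18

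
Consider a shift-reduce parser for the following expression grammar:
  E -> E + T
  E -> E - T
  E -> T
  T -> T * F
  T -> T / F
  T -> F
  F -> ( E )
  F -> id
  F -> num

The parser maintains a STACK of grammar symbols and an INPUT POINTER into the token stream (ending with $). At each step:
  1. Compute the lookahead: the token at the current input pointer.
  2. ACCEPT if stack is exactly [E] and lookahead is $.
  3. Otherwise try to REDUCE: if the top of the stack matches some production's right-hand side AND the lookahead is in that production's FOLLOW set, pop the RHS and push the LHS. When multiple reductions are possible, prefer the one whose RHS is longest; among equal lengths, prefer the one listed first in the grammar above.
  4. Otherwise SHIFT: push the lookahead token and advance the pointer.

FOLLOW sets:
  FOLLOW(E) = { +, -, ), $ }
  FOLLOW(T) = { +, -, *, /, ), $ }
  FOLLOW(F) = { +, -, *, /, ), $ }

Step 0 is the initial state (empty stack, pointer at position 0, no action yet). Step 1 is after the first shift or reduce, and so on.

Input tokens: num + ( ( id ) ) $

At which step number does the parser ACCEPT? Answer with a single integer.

Answer: 20

Derivation:
Step 1: shift num. Stack=[num] ptr=1 lookahead=+ remaining=[+ ( ( id ) ) $]
Step 2: reduce F->num. Stack=[F] ptr=1 lookahead=+ remaining=[+ ( ( id ) ) $]
Step 3: reduce T->F. Stack=[T] ptr=1 lookahead=+ remaining=[+ ( ( id ) ) $]
Step 4: reduce E->T. Stack=[E] ptr=1 lookahead=+ remaining=[+ ( ( id ) ) $]
Step 5: shift +. Stack=[E +] ptr=2 lookahead=( remaining=[( ( id ) ) $]
Step 6: shift (. Stack=[E + (] ptr=3 lookahead=( remaining=[( id ) ) $]
Step 7: shift (. Stack=[E + ( (] ptr=4 lookahead=id remaining=[id ) ) $]
Step 8: shift id. Stack=[E + ( ( id] ptr=5 lookahead=) remaining=[) ) $]
Step 9: reduce F->id. Stack=[E + ( ( F] ptr=5 lookahead=) remaining=[) ) $]
Step 10: reduce T->F. Stack=[E + ( ( T] ptr=5 lookahead=) remaining=[) ) $]
Step 11: reduce E->T. Stack=[E + ( ( E] ptr=5 lookahead=) remaining=[) ) $]
Step 12: shift ). Stack=[E + ( ( E )] ptr=6 lookahead=) remaining=[) $]
Step 13: reduce F->( E ). Stack=[E + ( F] ptr=6 lookahead=) remaining=[) $]
Step 14: reduce T->F. Stack=[E + ( T] ptr=6 lookahead=) remaining=[) $]
Step 15: reduce E->T. Stack=[E + ( E] ptr=6 lookahead=) remaining=[) $]
Step 16: shift ). Stack=[E + ( E )] ptr=7 lookahead=$ remaining=[$]
Step 17: reduce F->( E ). Stack=[E + F] ptr=7 lookahead=$ remaining=[$]
Step 18: reduce T->F. Stack=[E + T] ptr=7 lookahead=$ remaining=[$]
Step 19: reduce E->E + T. Stack=[E] ptr=7 lookahead=$ remaining=[$]
Step 20: accept. Stack=[E] ptr=7 lookahead=$ remaining=[$]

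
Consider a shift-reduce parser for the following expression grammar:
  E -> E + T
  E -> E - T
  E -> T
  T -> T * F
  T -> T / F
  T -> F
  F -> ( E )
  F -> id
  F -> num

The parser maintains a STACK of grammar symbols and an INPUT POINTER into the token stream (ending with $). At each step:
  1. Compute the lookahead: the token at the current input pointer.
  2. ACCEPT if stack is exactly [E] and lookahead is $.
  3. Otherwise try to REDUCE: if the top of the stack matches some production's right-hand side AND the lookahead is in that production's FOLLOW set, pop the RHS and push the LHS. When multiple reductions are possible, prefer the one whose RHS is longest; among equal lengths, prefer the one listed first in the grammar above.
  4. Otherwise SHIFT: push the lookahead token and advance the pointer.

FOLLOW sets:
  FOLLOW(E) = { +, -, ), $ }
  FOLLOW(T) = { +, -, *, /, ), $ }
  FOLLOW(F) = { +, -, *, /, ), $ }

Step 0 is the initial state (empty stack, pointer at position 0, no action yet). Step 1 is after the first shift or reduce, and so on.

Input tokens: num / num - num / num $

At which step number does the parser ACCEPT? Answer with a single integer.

Step 1: shift num. Stack=[num] ptr=1 lookahead=/ remaining=[/ num - num / num $]
Step 2: reduce F->num. Stack=[F] ptr=1 lookahead=/ remaining=[/ num - num / num $]
Step 3: reduce T->F. Stack=[T] ptr=1 lookahead=/ remaining=[/ num - num / num $]
Step 4: shift /. Stack=[T /] ptr=2 lookahead=num remaining=[num - num / num $]
Step 5: shift num. Stack=[T / num] ptr=3 lookahead=- remaining=[- num / num $]
Step 6: reduce F->num. Stack=[T / F] ptr=3 lookahead=- remaining=[- num / num $]
Step 7: reduce T->T / F. Stack=[T] ptr=3 lookahead=- remaining=[- num / num $]
Step 8: reduce E->T. Stack=[E] ptr=3 lookahead=- remaining=[- num / num $]
Step 9: shift -. Stack=[E -] ptr=4 lookahead=num remaining=[num / num $]
Step 10: shift num. Stack=[E - num] ptr=5 lookahead=/ remaining=[/ num $]
Step 11: reduce F->num. Stack=[E - F] ptr=5 lookahead=/ remaining=[/ num $]
Step 12: reduce T->F. Stack=[E - T] ptr=5 lookahead=/ remaining=[/ num $]
Step 13: shift /. Stack=[E - T /] ptr=6 lookahead=num remaining=[num $]
Step 14: shift num. Stack=[E - T / num] ptr=7 lookahead=$ remaining=[$]
Step 15: reduce F->num. Stack=[E - T / F] ptr=7 lookahead=$ remaining=[$]
Step 16: reduce T->T / F. Stack=[E - T] ptr=7 lookahead=$ remaining=[$]
Step 17: reduce E->E - T. Stack=[E] ptr=7 lookahead=$ remaining=[$]
Step 18: accept. Stack=[E] ptr=7 lookahead=$ remaining=[$]

Answer: 18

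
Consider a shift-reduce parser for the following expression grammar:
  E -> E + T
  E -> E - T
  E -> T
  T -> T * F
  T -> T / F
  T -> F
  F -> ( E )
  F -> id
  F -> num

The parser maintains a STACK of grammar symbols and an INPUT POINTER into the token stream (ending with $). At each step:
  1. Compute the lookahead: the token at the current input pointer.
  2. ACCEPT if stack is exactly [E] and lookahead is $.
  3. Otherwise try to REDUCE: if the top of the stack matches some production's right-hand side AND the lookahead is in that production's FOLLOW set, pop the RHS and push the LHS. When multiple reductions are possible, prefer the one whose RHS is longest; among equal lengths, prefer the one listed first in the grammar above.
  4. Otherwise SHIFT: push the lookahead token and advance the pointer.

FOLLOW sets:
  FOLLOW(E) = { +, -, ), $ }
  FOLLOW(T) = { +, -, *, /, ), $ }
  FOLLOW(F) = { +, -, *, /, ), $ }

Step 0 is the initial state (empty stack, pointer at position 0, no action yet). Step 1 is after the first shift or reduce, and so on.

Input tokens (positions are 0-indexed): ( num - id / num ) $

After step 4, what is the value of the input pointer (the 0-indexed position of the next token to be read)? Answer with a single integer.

Step 1: shift (. Stack=[(] ptr=1 lookahead=num remaining=[num - id / num ) $]
Step 2: shift num. Stack=[( num] ptr=2 lookahead=- remaining=[- id / num ) $]
Step 3: reduce F->num. Stack=[( F] ptr=2 lookahead=- remaining=[- id / num ) $]
Step 4: reduce T->F. Stack=[( T] ptr=2 lookahead=- remaining=[- id / num ) $]

Answer: 2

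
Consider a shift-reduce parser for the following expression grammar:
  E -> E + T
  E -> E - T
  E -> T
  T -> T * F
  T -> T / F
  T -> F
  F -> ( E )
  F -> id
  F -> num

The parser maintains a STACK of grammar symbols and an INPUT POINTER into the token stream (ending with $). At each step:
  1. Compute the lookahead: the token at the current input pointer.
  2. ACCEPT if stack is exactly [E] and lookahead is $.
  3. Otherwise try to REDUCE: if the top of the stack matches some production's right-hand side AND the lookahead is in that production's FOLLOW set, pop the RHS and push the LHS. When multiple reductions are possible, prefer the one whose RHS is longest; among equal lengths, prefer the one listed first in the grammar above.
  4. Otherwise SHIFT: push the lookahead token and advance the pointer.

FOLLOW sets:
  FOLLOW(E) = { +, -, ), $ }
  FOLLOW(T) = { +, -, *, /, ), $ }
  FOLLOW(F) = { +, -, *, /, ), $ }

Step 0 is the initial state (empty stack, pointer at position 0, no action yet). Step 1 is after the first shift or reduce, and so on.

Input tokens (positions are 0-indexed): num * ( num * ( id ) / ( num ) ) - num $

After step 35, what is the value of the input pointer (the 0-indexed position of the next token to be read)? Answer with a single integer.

Answer: 15

Derivation:
Step 1: shift num. Stack=[num] ptr=1 lookahead=* remaining=[* ( num * ( id ) / ( num ) ) - num $]
Step 2: reduce F->num. Stack=[F] ptr=1 lookahead=* remaining=[* ( num * ( id ) / ( num ) ) - num $]
Step 3: reduce T->F. Stack=[T] ptr=1 lookahead=* remaining=[* ( num * ( id ) / ( num ) ) - num $]
Step 4: shift *. Stack=[T *] ptr=2 lookahead=( remaining=[( num * ( id ) / ( num ) ) - num $]
Step 5: shift (. Stack=[T * (] ptr=3 lookahead=num remaining=[num * ( id ) / ( num ) ) - num $]
Step 6: shift num. Stack=[T * ( num] ptr=4 lookahead=* remaining=[* ( id ) / ( num ) ) - num $]
Step 7: reduce F->num. Stack=[T * ( F] ptr=4 lookahead=* remaining=[* ( id ) / ( num ) ) - num $]
Step 8: reduce T->F. Stack=[T * ( T] ptr=4 lookahead=* remaining=[* ( id ) / ( num ) ) - num $]
Step 9: shift *. Stack=[T * ( T *] ptr=5 lookahead=( remaining=[( id ) / ( num ) ) - num $]
Step 10: shift (. Stack=[T * ( T * (] ptr=6 lookahead=id remaining=[id ) / ( num ) ) - num $]
Step 11: shift id. Stack=[T * ( T * ( id] ptr=7 lookahead=) remaining=[) / ( num ) ) - num $]
Step 12: reduce F->id. Stack=[T * ( T * ( F] ptr=7 lookahead=) remaining=[) / ( num ) ) - num $]
Step 13: reduce T->F. Stack=[T * ( T * ( T] ptr=7 lookahead=) remaining=[) / ( num ) ) - num $]
Step 14: reduce E->T. Stack=[T * ( T * ( E] ptr=7 lookahead=) remaining=[) / ( num ) ) - num $]
Step 15: shift ). Stack=[T * ( T * ( E )] ptr=8 lookahead=/ remaining=[/ ( num ) ) - num $]
Step 16: reduce F->( E ). Stack=[T * ( T * F] ptr=8 lookahead=/ remaining=[/ ( num ) ) - num $]
Step 17: reduce T->T * F. Stack=[T * ( T] ptr=8 lookahead=/ remaining=[/ ( num ) ) - num $]
Step 18: shift /. Stack=[T * ( T /] ptr=9 lookahead=( remaining=[( num ) ) - num $]
Step 19: shift (. Stack=[T * ( T / (] ptr=10 lookahead=num remaining=[num ) ) - num $]
Step 20: shift num. Stack=[T * ( T / ( num] ptr=11 lookahead=) remaining=[) ) - num $]
Step 21: reduce F->num. Stack=[T * ( T / ( F] ptr=11 lookahead=) remaining=[) ) - num $]
Step 22: reduce T->F. Stack=[T * ( T / ( T] ptr=11 lookahead=) remaining=[) ) - num $]
Step 23: reduce E->T. Stack=[T * ( T / ( E] ptr=11 lookahead=) remaining=[) ) - num $]
Step 24: shift ). Stack=[T * ( T / ( E )] ptr=12 lookahead=) remaining=[) - num $]
Step 25: reduce F->( E ). Stack=[T * ( T / F] ptr=12 lookahead=) remaining=[) - num $]
Step 26: reduce T->T / F. Stack=[T * ( T] ptr=12 lookahead=) remaining=[) - num $]
Step 27: reduce E->T. Stack=[T * ( E] ptr=12 lookahead=) remaining=[) - num $]
Step 28: shift ). Stack=[T * ( E )] ptr=13 lookahead=- remaining=[- num $]
Step 29: reduce F->( E ). Stack=[T * F] ptr=13 lookahead=- remaining=[- num $]
Step 30: reduce T->T * F. Stack=[T] ptr=13 lookahead=- remaining=[- num $]
Step 31: reduce E->T. Stack=[E] ptr=13 lookahead=- remaining=[- num $]
Step 32: shift -. Stack=[E -] ptr=14 lookahead=num remaining=[num $]
Step 33: shift num. Stack=[E - num] ptr=15 lookahead=$ remaining=[$]
Step 34: reduce F->num. Stack=[E - F] ptr=15 lookahead=$ remaining=[$]
Step 35: reduce T->F. Stack=[E - T] ptr=15 lookahead=$ remaining=[$]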